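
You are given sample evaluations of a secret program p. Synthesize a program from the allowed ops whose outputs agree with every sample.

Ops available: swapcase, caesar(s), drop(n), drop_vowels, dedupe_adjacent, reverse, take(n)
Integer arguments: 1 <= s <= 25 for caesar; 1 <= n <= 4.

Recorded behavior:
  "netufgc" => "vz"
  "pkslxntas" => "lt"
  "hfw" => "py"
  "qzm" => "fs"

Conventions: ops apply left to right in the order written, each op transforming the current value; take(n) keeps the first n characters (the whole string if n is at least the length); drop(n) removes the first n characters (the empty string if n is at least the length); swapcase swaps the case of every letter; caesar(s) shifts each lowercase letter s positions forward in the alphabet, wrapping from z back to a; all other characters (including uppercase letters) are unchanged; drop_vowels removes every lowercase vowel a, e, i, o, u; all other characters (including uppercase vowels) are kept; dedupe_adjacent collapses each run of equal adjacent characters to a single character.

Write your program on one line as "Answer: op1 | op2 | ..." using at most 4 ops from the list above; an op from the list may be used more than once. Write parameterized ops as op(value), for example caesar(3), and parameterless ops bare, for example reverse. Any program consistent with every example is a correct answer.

reverse | take(3) | take(2) | caesar(19)

Check, running the answer program on each example:
  "netufgc" -> "cgfuten" -> "cgf" -> "cg" -> "vz"
  "pkslxntas" -> "satnxlskp" -> "sat" -> "sa" -> "lt"
  "hfw" -> "wfh" -> "wfh" -> "wf" -> "py"
  "qzm" -> "mzq" -> "mzq" -> "mz" -> "fs"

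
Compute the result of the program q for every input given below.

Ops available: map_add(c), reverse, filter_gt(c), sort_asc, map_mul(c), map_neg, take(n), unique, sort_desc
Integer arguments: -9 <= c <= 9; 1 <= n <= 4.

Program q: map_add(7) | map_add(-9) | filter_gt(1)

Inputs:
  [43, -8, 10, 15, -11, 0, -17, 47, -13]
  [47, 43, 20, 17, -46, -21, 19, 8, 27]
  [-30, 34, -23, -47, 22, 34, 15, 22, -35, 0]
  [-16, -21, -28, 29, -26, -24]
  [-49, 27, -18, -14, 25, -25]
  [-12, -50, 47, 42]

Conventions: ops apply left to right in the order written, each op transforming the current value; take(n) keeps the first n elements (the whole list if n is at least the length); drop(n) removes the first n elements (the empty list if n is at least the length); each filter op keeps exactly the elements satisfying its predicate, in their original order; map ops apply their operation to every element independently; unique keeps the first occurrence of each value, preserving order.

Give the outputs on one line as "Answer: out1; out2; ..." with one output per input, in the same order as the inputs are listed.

[41, 8, 13, 45]; [45, 41, 18, 15, 17, 6, 25]; [32, 20, 32, 13, 20]; [27]; [25, 23]; [45, 40]

Execution, op by op:
  [43, -8, 10, 15, -11, 0, -17, 47, -13] -> [50, -1, 17, 22, -4, 7, -10, 54, -6] -> [41, -10, 8, 13, -13, -2, -19, 45, -15] -> [41, 8, 13, 45]
  [47, 43, 20, 17, -46, -21, 19, 8, 27] -> [54, 50, 27, 24, -39, -14, 26, 15, 34] -> [45, 41, 18, 15, -48, -23, 17, 6, 25] -> [45, 41, 18, 15, 17, 6, 25]
  [-30, 34, -23, -47, 22, 34, 15, 22, -35, 0] -> [-23, 41, -16, -40, 29, 41, 22, 29, -28, 7] -> [-32, 32, -25, -49, 20, 32, 13, 20, -37, -2] -> [32, 20, 32, 13, 20]
  [-16, -21, -28, 29, -26, -24] -> [-9, -14, -21, 36, -19, -17] -> [-18, -23, -30, 27, -28, -26] -> [27]
  [-49, 27, -18, -14, 25, -25] -> [-42, 34, -11, -7, 32, -18] -> [-51, 25, -20, -16, 23, -27] -> [25, 23]
  [-12, -50, 47, 42] -> [-5, -43, 54, 49] -> [-14, -52, 45, 40] -> [45, 40]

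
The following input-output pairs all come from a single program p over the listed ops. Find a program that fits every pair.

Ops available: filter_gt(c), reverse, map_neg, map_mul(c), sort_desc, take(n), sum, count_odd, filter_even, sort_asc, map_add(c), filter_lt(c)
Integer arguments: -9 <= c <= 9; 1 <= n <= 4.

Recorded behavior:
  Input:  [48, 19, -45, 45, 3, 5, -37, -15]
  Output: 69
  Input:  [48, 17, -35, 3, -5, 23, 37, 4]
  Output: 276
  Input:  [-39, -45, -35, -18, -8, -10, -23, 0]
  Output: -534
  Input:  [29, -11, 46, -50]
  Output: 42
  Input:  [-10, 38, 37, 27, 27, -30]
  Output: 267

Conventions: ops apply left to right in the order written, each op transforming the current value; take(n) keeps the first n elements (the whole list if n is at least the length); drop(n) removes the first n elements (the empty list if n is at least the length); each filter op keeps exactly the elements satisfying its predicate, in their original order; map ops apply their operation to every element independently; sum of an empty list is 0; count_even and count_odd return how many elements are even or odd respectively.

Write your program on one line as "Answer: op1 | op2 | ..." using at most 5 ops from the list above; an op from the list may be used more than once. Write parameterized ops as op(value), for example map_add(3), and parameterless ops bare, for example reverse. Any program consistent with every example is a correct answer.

map_neg | map_mul(3) | map_neg | sum

Check, running the answer program on each example:
  [48, 19, -45, 45, 3, 5, -37, -15] -> [-48, -19, 45, -45, -3, -5, 37, 15] -> [-144, -57, 135, -135, -9, -15, 111, 45] -> [144, 57, -135, 135, 9, 15, -111, -45] -> 69
  [48, 17, -35, 3, -5, 23, 37, 4] -> [-48, -17, 35, -3, 5, -23, -37, -4] -> [-144, -51, 105, -9, 15, -69, -111, -12] -> [144, 51, -105, 9, -15, 69, 111, 12] -> 276
  [-39, -45, -35, -18, -8, -10, -23, 0] -> [39, 45, 35, 18, 8, 10, 23, 0] -> [117, 135, 105, 54, 24, 30, 69, 0] -> [-117, -135, -105, -54, -24, -30, -69, 0] -> -534
  [29, -11, 46, -50] -> [-29, 11, -46, 50] -> [-87, 33, -138, 150] -> [87, -33, 138, -150] -> 42
  [-10, 38, 37, 27, 27, -30] -> [10, -38, -37, -27, -27, 30] -> [30, -114, -111, -81, -81, 90] -> [-30, 114, 111, 81, 81, -90] -> 267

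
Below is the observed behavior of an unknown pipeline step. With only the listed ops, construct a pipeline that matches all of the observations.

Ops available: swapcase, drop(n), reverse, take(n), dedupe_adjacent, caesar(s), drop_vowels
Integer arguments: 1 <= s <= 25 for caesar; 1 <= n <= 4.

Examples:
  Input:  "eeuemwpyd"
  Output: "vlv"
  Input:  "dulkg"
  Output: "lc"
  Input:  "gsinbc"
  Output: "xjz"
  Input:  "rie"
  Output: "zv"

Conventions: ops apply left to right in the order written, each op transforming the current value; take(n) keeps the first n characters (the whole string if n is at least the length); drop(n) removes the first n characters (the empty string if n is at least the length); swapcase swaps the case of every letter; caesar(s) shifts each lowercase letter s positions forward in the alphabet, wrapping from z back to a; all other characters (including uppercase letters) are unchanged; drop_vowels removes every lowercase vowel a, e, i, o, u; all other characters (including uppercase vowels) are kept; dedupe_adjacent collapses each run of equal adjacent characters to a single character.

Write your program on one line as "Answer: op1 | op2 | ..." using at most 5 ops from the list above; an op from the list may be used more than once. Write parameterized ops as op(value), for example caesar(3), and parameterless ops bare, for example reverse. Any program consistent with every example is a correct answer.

dedupe_adjacent | caesar(17) | take(3) | drop_vowels

Check, running the answer program on each example:
  "eeuemwpyd" -> "euemwpyd" -> "vlvdngpu" -> "vlv" -> "vlv"
  "dulkg" -> "dulkg" -> "ulcbx" -> "ulc" -> "lc"
  "gsinbc" -> "gsinbc" -> "xjzest" -> "xjz" -> "xjz"
  "rie" -> "rie" -> "izv" -> "izv" -> "zv"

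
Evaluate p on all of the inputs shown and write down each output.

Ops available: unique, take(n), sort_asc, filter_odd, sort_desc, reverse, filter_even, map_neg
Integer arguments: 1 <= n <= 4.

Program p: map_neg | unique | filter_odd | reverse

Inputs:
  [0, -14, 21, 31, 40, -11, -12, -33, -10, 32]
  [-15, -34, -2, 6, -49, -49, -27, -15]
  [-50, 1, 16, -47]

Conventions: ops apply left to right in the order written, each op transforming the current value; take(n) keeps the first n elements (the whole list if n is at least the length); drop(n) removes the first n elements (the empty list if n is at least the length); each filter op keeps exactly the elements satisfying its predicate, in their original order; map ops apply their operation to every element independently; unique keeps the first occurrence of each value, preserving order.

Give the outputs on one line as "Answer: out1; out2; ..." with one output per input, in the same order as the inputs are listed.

[33, 11, -31, -21]; [27, 49, 15]; [47, -1]

Execution, op by op:
  [0, -14, 21, 31, 40, -11, -12, -33, -10, 32] -> [0, 14, -21, -31, -40, 11, 12, 33, 10, -32] -> [0, 14, -21, -31, -40, 11, 12, 33, 10, -32] -> [-21, -31, 11, 33] -> [33, 11, -31, -21]
  [-15, -34, -2, 6, -49, -49, -27, -15] -> [15, 34, 2, -6, 49, 49, 27, 15] -> [15, 34, 2, -6, 49, 27] -> [15, 49, 27] -> [27, 49, 15]
  [-50, 1, 16, -47] -> [50, -1, -16, 47] -> [50, -1, -16, 47] -> [-1, 47] -> [47, -1]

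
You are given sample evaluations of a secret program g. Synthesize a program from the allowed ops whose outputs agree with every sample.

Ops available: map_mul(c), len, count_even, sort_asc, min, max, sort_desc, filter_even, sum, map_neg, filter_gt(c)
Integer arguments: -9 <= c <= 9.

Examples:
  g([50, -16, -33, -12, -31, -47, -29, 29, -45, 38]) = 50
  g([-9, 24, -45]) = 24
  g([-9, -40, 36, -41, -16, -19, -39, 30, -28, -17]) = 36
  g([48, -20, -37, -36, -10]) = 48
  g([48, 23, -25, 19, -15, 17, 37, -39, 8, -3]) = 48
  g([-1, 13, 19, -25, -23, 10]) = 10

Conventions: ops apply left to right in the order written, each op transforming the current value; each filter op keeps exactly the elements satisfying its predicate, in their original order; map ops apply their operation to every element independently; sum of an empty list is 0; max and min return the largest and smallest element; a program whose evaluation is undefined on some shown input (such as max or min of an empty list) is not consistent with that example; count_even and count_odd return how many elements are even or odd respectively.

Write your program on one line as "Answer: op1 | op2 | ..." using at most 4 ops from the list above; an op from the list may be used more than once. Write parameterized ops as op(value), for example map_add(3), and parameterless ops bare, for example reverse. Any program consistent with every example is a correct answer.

filter_even | filter_gt(-4) | sort_asc | max

Check, running the answer program on each example:
  [50, -16, -33, -12, -31, -47, -29, 29, -45, 38] -> [50, -16, -12, 38] -> [50, 38] -> [38, 50] -> 50
  [-9, 24, -45] -> [24] -> [24] -> [24] -> 24
  [-9, -40, 36, -41, -16, -19, -39, 30, -28, -17] -> [-40, 36, -16, 30, -28] -> [36, 30] -> [30, 36] -> 36
  [48, -20, -37, -36, -10] -> [48, -20, -36, -10] -> [48] -> [48] -> 48
  [48, 23, -25, 19, -15, 17, 37, -39, 8, -3] -> [48, 8] -> [48, 8] -> [8, 48] -> 48
  [-1, 13, 19, -25, -23, 10] -> [10] -> [10] -> [10] -> 10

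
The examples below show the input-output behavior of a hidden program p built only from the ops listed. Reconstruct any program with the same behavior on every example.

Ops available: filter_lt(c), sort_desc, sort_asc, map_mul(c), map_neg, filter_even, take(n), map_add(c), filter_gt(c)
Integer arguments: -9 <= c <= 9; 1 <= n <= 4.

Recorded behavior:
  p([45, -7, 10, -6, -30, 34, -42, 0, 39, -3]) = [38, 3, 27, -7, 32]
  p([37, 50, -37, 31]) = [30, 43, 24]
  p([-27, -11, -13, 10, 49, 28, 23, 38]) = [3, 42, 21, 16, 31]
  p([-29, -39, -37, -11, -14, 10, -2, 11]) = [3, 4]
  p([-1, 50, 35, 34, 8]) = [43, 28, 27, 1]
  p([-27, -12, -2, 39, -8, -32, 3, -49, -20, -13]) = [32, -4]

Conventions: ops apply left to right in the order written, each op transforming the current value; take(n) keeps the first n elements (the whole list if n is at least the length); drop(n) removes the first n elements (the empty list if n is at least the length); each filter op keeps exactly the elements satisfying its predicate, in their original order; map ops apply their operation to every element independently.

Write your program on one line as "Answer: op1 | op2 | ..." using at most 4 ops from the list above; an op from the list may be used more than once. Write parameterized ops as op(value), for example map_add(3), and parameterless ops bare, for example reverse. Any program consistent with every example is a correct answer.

map_neg | filter_lt(1) | map_add(7) | map_neg

Check, running the answer program on each example:
  [45, -7, 10, -6, -30, 34, -42, 0, 39, -3] -> [-45, 7, -10, 6, 30, -34, 42, 0, -39, 3] -> [-45, -10, -34, 0, -39] -> [-38, -3, -27, 7, -32] -> [38, 3, 27, -7, 32]
  [37, 50, -37, 31] -> [-37, -50, 37, -31] -> [-37, -50, -31] -> [-30, -43, -24] -> [30, 43, 24]
  [-27, -11, -13, 10, 49, 28, 23, 38] -> [27, 11, 13, -10, -49, -28, -23, -38] -> [-10, -49, -28, -23, -38] -> [-3, -42, -21, -16, -31] -> [3, 42, 21, 16, 31]
  [-29, -39, -37, -11, -14, 10, -2, 11] -> [29, 39, 37, 11, 14, -10, 2, -11] -> [-10, -11] -> [-3, -4] -> [3, 4]
  [-1, 50, 35, 34, 8] -> [1, -50, -35, -34, -8] -> [-50, -35, -34, -8] -> [-43, -28, -27, -1] -> [43, 28, 27, 1]
  [-27, -12, -2, 39, -8, -32, 3, -49, -20, -13] -> [27, 12, 2, -39, 8, 32, -3, 49, 20, 13] -> [-39, -3] -> [-32, 4] -> [32, -4]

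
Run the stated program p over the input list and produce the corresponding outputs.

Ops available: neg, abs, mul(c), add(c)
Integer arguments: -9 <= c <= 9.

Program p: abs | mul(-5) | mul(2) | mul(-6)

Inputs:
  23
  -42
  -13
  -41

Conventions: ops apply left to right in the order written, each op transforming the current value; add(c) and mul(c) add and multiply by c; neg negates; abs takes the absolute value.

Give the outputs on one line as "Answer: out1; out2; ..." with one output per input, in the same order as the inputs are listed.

Execution, op by op:
  23 -> 23 -> -115 -> -230 -> 1380
  -42 -> 42 -> -210 -> -420 -> 2520
  -13 -> 13 -> -65 -> -130 -> 780
  -41 -> 41 -> -205 -> -410 -> 2460

1380; 2520; 780; 2460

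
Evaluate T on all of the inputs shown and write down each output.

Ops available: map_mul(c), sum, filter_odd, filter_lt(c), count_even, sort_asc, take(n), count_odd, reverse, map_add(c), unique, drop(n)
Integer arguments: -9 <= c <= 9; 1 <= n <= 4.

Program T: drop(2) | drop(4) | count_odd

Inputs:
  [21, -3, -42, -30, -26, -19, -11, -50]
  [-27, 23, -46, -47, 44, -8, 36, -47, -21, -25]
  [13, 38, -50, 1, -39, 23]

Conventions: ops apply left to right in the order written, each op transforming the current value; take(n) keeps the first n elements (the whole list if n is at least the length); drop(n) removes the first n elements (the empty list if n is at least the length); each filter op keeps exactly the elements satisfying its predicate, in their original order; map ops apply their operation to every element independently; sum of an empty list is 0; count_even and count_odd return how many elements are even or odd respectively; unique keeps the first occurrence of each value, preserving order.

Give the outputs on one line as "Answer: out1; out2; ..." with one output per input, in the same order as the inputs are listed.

1; 3; 0

Execution, op by op:
  [21, -3, -42, -30, -26, -19, -11, -50] -> [-42, -30, -26, -19, -11, -50] -> [-11, -50] -> 1
  [-27, 23, -46, -47, 44, -8, 36, -47, -21, -25] -> [-46, -47, 44, -8, 36, -47, -21, -25] -> [36, -47, -21, -25] -> 3
  [13, 38, -50, 1, -39, 23] -> [-50, 1, -39, 23] -> [] -> 0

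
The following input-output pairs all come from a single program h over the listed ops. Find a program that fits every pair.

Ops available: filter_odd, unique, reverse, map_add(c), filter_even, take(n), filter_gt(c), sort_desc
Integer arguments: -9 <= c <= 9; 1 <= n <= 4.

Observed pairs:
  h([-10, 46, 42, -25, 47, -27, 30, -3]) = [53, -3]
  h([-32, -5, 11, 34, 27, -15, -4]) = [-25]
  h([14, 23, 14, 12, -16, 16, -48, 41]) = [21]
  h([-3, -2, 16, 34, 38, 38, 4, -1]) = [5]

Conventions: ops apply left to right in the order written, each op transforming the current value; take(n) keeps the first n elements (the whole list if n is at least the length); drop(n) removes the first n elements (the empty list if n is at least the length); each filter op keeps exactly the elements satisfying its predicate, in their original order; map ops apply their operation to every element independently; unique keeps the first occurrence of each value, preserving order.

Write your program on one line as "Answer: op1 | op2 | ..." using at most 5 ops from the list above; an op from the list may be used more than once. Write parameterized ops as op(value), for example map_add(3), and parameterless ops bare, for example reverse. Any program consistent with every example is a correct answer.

take(2) | sort_desc | map_add(7) | filter_odd

Check, running the answer program on each example:
  [-10, 46, 42, -25, 47, -27, 30, -3] -> [-10, 46] -> [46, -10] -> [53, -3] -> [53, -3]
  [-32, -5, 11, 34, 27, -15, -4] -> [-32, -5] -> [-5, -32] -> [2, -25] -> [-25]
  [14, 23, 14, 12, -16, 16, -48, 41] -> [14, 23] -> [23, 14] -> [30, 21] -> [21]
  [-3, -2, 16, 34, 38, 38, 4, -1] -> [-3, -2] -> [-2, -3] -> [5, 4] -> [5]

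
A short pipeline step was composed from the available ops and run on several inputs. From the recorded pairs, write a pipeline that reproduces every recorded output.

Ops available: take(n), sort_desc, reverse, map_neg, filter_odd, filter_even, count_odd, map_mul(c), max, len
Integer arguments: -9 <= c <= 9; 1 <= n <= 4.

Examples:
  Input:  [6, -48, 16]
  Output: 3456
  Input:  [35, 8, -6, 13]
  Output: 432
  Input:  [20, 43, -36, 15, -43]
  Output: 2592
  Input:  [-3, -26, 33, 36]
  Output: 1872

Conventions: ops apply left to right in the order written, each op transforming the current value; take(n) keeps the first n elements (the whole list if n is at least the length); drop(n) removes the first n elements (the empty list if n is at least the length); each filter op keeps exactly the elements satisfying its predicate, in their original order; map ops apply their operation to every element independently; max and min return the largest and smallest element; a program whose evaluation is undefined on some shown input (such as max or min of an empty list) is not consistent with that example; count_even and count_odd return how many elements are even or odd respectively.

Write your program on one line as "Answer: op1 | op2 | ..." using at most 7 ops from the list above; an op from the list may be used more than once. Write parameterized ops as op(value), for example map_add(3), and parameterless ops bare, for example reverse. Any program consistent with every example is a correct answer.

reverse | filter_even | map_mul(9) | map_mul(8) | map_neg | max

Check, running the answer program on each example:
  [6, -48, 16] -> [16, -48, 6] -> [16, -48, 6] -> [144, -432, 54] -> [1152, -3456, 432] -> [-1152, 3456, -432] -> 3456
  [35, 8, -6, 13] -> [13, -6, 8, 35] -> [-6, 8] -> [-54, 72] -> [-432, 576] -> [432, -576] -> 432
  [20, 43, -36, 15, -43] -> [-43, 15, -36, 43, 20] -> [-36, 20] -> [-324, 180] -> [-2592, 1440] -> [2592, -1440] -> 2592
  [-3, -26, 33, 36] -> [36, 33, -26, -3] -> [36, -26] -> [324, -234] -> [2592, -1872] -> [-2592, 1872] -> 1872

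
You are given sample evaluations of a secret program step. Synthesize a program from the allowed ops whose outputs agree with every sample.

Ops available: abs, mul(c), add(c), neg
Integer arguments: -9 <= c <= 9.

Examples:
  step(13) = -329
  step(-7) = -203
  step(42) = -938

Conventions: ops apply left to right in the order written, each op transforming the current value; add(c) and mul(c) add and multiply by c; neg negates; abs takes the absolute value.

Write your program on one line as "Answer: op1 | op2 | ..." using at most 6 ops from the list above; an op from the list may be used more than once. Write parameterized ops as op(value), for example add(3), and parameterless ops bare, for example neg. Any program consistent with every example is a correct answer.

neg | abs | mul(3) | neg | add(-8) | mul(7)

Check, running the answer program on each example:
  13 -> -13 -> 13 -> 39 -> -39 -> -47 -> -329
  -7 -> 7 -> 7 -> 21 -> -21 -> -29 -> -203
  42 -> -42 -> 42 -> 126 -> -126 -> -134 -> -938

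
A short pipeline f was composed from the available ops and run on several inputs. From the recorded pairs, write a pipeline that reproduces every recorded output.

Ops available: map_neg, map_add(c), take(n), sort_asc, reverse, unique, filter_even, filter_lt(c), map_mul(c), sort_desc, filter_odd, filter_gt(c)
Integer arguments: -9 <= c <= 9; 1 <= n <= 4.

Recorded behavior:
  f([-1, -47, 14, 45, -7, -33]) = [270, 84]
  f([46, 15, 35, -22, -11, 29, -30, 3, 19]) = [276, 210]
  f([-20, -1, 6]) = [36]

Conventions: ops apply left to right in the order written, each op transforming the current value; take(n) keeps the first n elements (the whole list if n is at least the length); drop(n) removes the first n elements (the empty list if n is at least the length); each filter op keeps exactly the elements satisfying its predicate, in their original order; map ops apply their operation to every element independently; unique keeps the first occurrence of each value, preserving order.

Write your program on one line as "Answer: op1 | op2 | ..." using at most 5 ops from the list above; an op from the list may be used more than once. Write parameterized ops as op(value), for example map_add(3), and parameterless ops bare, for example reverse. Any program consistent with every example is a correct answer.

reverse | map_mul(6) | filter_gt(-5) | sort_desc | take(2)

Check, running the answer program on each example:
  [-1, -47, 14, 45, -7, -33] -> [-33, -7, 45, 14, -47, -1] -> [-198, -42, 270, 84, -282, -6] -> [270, 84] -> [270, 84] -> [270, 84]
  [46, 15, 35, -22, -11, 29, -30, 3, 19] -> [19, 3, -30, 29, -11, -22, 35, 15, 46] -> [114, 18, -180, 174, -66, -132, 210, 90, 276] -> [114, 18, 174, 210, 90, 276] -> [276, 210, 174, 114, 90, 18] -> [276, 210]
  [-20, -1, 6] -> [6, -1, -20] -> [36, -6, -120] -> [36] -> [36] -> [36]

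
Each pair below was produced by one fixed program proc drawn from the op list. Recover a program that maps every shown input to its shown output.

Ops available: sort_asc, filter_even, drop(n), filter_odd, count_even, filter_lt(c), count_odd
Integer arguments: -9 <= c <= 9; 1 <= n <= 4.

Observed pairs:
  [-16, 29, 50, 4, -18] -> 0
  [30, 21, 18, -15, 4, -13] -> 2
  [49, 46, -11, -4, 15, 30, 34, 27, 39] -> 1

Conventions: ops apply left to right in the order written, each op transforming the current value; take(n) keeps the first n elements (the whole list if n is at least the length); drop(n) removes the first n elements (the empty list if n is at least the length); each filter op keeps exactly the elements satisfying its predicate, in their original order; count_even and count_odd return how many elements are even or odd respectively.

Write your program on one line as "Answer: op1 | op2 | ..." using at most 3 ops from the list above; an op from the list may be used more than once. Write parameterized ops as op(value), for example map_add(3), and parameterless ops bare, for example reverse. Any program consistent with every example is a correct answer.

filter_odd | filter_lt(-6) | count_odd

Check, running the answer program on each example:
  [-16, 29, 50, 4, -18] -> [29] -> [] -> 0
  [30, 21, 18, -15, 4, -13] -> [21, -15, -13] -> [-15, -13] -> 2
  [49, 46, -11, -4, 15, 30, 34, 27, 39] -> [49, -11, 15, 27, 39] -> [-11] -> 1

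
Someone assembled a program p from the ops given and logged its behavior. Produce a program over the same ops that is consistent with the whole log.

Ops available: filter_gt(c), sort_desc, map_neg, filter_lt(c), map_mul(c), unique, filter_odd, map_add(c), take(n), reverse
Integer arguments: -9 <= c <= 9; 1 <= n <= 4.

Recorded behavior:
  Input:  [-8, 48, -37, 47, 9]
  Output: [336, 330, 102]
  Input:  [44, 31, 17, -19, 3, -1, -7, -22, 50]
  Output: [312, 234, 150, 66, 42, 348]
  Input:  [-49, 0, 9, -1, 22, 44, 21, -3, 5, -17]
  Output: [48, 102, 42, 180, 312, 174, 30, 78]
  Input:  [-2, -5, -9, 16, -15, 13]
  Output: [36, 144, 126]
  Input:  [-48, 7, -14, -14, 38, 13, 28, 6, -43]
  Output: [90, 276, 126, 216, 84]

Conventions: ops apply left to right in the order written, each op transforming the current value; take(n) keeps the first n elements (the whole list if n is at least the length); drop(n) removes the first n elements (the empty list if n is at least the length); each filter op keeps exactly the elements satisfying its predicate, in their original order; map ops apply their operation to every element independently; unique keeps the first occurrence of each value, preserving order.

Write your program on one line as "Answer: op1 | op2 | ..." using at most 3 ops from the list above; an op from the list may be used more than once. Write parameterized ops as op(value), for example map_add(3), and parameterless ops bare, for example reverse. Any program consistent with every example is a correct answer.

map_add(8) | filter_gt(3) | map_mul(6)

Check, running the answer program on each example:
  [-8, 48, -37, 47, 9] -> [0, 56, -29, 55, 17] -> [56, 55, 17] -> [336, 330, 102]
  [44, 31, 17, -19, 3, -1, -7, -22, 50] -> [52, 39, 25, -11, 11, 7, 1, -14, 58] -> [52, 39, 25, 11, 7, 58] -> [312, 234, 150, 66, 42, 348]
  [-49, 0, 9, -1, 22, 44, 21, -3, 5, -17] -> [-41, 8, 17, 7, 30, 52, 29, 5, 13, -9] -> [8, 17, 7, 30, 52, 29, 5, 13] -> [48, 102, 42, 180, 312, 174, 30, 78]
  [-2, -5, -9, 16, -15, 13] -> [6, 3, -1, 24, -7, 21] -> [6, 24, 21] -> [36, 144, 126]
  [-48, 7, -14, -14, 38, 13, 28, 6, -43] -> [-40, 15, -6, -6, 46, 21, 36, 14, -35] -> [15, 46, 21, 36, 14] -> [90, 276, 126, 216, 84]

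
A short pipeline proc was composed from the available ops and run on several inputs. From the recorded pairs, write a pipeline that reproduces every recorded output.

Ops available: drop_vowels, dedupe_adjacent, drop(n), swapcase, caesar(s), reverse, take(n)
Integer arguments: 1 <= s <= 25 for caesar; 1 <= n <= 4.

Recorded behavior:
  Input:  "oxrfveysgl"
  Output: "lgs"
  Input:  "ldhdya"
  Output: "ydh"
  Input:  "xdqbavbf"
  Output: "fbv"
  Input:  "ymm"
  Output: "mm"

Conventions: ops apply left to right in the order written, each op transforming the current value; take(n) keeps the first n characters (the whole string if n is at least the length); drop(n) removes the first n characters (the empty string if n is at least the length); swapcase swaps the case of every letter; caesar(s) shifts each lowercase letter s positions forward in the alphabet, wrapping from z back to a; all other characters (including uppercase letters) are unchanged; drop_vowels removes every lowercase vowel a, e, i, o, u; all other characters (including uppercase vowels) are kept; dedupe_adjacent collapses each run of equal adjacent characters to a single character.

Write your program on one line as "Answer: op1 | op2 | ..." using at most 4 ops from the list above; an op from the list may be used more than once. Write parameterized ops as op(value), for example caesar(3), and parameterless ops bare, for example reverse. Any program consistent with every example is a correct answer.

drop(1) | reverse | drop_vowels | take(3)

Check, running the answer program on each example:
  "oxrfveysgl" -> "xrfveysgl" -> "lgsyevfrx" -> "lgsyvfrx" -> "lgs"
  "ldhdya" -> "dhdya" -> "aydhd" -> "ydhd" -> "ydh"
  "xdqbavbf" -> "dqbavbf" -> "fbvabqd" -> "fbvbqd" -> "fbv"
  "ymm" -> "mm" -> "mm" -> "mm" -> "mm"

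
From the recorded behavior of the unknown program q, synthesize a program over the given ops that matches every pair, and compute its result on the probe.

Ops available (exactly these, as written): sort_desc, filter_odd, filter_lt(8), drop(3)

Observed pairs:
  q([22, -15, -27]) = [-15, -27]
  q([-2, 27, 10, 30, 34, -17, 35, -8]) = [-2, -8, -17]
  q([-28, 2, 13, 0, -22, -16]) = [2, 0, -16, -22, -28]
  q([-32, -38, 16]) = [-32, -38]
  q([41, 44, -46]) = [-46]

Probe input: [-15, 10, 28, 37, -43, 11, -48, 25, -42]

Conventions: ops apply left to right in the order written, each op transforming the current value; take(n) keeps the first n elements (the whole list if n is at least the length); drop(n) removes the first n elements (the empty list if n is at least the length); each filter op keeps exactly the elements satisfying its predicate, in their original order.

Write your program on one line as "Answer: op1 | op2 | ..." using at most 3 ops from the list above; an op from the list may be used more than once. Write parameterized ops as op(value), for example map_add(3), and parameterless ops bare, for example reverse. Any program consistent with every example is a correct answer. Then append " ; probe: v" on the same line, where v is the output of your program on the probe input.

filter_lt(8) | sort_desc ; probe: [-15, -42, -43, -48]

Check, running the answer program on each example:
  [22, -15, -27] -> [-15, -27] -> [-15, -27]
  [-2, 27, 10, 30, 34, -17, 35, -8] -> [-2, -17, -8] -> [-2, -8, -17]
  [-28, 2, 13, 0, -22, -16] -> [-28, 2, 0, -22, -16] -> [2, 0, -16, -22, -28]
  [-32, -38, 16] -> [-32, -38] -> [-32, -38]
  [41, 44, -46] -> [-46] -> [-46]
  probe: [-15, 10, 28, 37, -43, 11, -48, 25, -42] -> [-15, -43, -48, -42] -> [-15, -42, -43, -48]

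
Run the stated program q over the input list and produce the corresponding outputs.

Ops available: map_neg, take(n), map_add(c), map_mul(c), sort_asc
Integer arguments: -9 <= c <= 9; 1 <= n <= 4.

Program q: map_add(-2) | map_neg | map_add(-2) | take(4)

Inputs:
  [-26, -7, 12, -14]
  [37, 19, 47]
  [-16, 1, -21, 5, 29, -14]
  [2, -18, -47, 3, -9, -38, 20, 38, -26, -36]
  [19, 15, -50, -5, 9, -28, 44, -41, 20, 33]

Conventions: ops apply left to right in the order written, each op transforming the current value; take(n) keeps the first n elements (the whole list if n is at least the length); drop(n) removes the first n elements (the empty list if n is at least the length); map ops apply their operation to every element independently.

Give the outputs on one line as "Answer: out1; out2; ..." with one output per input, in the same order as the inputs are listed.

Execution, op by op:
  [-26, -7, 12, -14] -> [-28, -9, 10, -16] -> [28, 9, -10, 16] -> [26, 7, -12, 14] -> [26, 7, -12, 14]
  [37, 19, 47] -> [35, 17, 45] -> [-35, -17, -45] -> [-37, -19, -47] -> [-37, -19, -47]
  [-16, 1, -21, 5, 29, -14] -> [-18, -1, -23, 3, 27, -16] -> [18, 1, 23, -3, -27, 16] -> [16, -1, 21, -5, -29, 14] -> [16, -1, 21, -5]
  [2, -18, -47, 3, -9, -38, 20, 38, -26, -36] -> [0, -20, -49, 1, -11, -40, 18, 36, -28, -38] -> [0, 20, 49, -1, 11, 40, -18, -36, 28, 38] -> [-2, 18, 47, -3, 9, 38, -20, -38, 26, 36] -> [-2, 18, 47, -3]
  [19, 15, -50, -5, 9, -28, 44, -41, 20, 33] -> [17, 13, -52, -7, 7, -30, 42, -43, 18, 31] -> [-17, -13, 52, 7, -7, 30, -42, 43, -18, -31] -> [-19, -15, 50, 5, -9, 28, -44, 41, -20, -33] -> [-19, -15, 50, 5]

[26, 7, -12, 14]; [-37, -19, -47]; [16, -1, 21, -5]; [-2, 18, 47, -3]; [-19, -15, 50, 5]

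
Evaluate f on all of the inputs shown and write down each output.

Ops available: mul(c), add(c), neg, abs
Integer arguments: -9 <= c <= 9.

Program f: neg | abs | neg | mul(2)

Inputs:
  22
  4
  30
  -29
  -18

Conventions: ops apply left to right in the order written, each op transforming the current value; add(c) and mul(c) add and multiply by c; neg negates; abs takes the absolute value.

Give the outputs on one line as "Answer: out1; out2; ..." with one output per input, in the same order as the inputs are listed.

-44; -8; -60; -58; -36

Execution, op by op:
  22 -> -22 -> 22 -> -22 -> -44
  4 -> -4 -> 4 -> -4 -> -8
  30 -> -30 -> 30 -> -30 -> -60
  -29 -> 29 -> 29 -> -29 -> -58
  -18 -> 18 -> 18 -> -18 -> -36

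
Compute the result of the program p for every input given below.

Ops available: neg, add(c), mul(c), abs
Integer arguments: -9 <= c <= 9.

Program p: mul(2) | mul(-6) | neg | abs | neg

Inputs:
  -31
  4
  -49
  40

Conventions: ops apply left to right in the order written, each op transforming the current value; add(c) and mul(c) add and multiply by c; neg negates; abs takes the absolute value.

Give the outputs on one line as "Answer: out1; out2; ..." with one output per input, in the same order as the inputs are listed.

Execution, op by op:
  -31 -> -62 -> 372 -> -372 -> 372 -> -372
  4 -> 8 -> -48 -> 48 -> 48 -> -48
  -49 -> -98 -> 588 -> -588 -> 588 -> -588
  40 -> 80 -> -480 -> 480 -> 480 -> -480

-372; -48; -588; -480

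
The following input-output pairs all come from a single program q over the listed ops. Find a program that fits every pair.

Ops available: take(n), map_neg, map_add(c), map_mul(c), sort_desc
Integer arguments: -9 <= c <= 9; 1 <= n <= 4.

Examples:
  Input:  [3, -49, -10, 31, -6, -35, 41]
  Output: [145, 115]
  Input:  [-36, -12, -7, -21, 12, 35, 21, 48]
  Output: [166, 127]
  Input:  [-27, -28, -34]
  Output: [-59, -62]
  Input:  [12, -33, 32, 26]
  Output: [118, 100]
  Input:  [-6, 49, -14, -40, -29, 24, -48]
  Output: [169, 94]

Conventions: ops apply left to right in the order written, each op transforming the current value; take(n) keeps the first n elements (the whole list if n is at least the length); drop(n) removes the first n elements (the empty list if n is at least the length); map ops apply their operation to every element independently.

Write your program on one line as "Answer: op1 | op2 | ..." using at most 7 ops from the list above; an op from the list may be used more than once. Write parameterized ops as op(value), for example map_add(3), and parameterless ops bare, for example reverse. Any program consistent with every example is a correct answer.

map_mul(3) | map_add(7) | sort_desc | map_add(7) | map_add(8) | take(2)

Check, running the answer program on each example:
  [3, -49, -10, 31, -6, -35, 41] -> [9, -147, -30, 93, -18, -105, 123] -> [16, -140, -23, 100, -11, -98, 130] -> [130, 100, 16, -11, -23, -98, -140] -> [137, 107, 23, -4, -16, -91, -133] -> [145, 115, 31, 4, -8, -83, -125] -> [145, 115]
  [-36, -12, -7, -21, 12, 35, 21, 48] -> [-108, -36, -21, -63, 36, 105, 63, 144] -> [-101, -29, -14, -56, 43, 112, 70, 151] -> [151, 112, 70, 43, -14, -29, -56, -101] -> [158, 119, 77, 50, -7, -22, -49, -94] -> [166, 127, 85, 58, 1, -14, -41, -86] -> [166, 127]
  [-27, -28, -34] -> [-81, -84, -102] -> [-74, -77, -95] -> [-74, -77, -95] -> [-67, -70, -88] -> [-59, -62, -80] -> [-59, -62]
  [12, -33, 32, 26] -> [36, -99, 96, 78] -> [43, -92, 103, 85] -> [103, 85, 43, -92] -> [110, 92, 50, -85] -> [118, 100, 58, -77] -> [118, 100]
  [-6, 49, -14, -40, -29, 24, -48] -> [-18, 147, -42, -120, -87, 72, -144] -> [-11, 154, -35, -113, -80, 79, -137] -> [154, 79, -11, -35, -80, -113, -137] -> [161, 86, -4, -28, -73, -106, -130] -> [169, 94, 4, -20, -65, -98, -122] -> [169, 94]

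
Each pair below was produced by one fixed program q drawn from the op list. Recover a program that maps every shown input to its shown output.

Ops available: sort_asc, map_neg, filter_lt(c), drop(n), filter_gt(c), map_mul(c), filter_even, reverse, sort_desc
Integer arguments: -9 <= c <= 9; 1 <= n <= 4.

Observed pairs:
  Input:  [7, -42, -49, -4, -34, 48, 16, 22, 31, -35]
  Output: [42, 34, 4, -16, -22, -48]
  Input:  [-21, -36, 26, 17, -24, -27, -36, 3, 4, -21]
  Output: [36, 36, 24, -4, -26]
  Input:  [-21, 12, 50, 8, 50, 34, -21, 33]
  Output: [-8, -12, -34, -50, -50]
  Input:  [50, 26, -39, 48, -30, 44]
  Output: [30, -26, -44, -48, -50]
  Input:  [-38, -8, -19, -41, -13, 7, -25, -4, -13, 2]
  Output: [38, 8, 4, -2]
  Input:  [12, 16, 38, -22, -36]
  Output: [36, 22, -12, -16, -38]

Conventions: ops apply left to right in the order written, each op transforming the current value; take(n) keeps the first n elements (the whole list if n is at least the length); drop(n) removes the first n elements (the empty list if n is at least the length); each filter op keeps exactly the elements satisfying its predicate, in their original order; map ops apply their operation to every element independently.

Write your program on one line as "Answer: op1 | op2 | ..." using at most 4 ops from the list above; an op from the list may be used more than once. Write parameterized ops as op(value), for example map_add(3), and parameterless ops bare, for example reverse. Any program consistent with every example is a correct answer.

map_neg | reverse | sort_desc | filter_even

Check, running the answer program on each example:
  [7, -42, -49, -4, -34, 48, 16, 22, 31, -35] -> [-7, 42, 49, 4, 34, -48, -16, -22, -31, 35] -> [35, -31, -22, -16, -48, 34, 4, 49, 42, -7] -> [49, 42, 35, 34, 4, -7, -16, -22, -31, -48] -> [42, 34, 4, -16, -22, -48]
  [-21, -36, 26, 17, -24, -27, -36, 3, 4, -21] -> [21, 36, -26, -17, 24, 27, 36, -3, -4, 21] -> [21, -4, -3, 36, 27, 24, -17, -26, 36, 21] -> [36, 36, 27, 24, 21, 21, -3, -4, -17, -26] -> [36, 36, 24, -4, -26]
  [-21, 12, 50, 8, 50, 34, -21, 33] -> [21, -12, -50, -8, -50, -34, 21, -33] -> [-33, 21, -34, -50, -8, -50, -12, 21] -> [21, 21, -8, -12, -33, -34, -50, -50] -> [-8, -12, -34, -50, -50]
  [50, 26, -39, 48, -30, 44] -> [-50, -26, 39, -48, 30, -44] -> [-44, 30, -48, 39, -26, -50] -> [39, 30, -26, -44, -48, -50] -> [30, -26, -44, -48, -50]
  [-38, -8, -19, -41, -13, 7, -25, -4, -13, 2] -> [38, 8, 19, 41, 13, -7, 25, 4, 13, -2] -> [-2, 13, 4, 25, -7, 13, 41, 19, 8, 38] -> [41, 38, 25, 19, 13, 13, 8, 4, -2, -7] -> [38, 8, 4, -2]
  [12, 16, 38, -22, -36] -> [-12, -16, -38, 22, 36] -> [36, 22, -38, -16, -12] -> [36, 22, -12, -16, -38] -> [36, 22, -12, -16, -38]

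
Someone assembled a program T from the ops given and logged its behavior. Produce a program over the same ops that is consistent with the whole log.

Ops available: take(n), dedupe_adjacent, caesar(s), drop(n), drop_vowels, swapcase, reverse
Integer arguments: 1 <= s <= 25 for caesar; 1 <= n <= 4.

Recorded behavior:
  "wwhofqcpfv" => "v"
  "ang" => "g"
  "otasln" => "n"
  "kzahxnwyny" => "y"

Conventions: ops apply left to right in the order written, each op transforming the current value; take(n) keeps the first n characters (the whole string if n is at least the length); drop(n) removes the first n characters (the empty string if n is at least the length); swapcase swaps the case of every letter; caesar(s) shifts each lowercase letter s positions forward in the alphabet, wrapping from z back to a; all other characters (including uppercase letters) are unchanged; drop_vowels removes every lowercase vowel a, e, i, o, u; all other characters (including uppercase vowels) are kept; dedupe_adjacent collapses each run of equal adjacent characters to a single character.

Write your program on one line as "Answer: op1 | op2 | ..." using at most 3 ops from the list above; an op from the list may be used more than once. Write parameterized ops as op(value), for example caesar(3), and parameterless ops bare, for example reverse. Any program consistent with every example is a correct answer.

reverse | drop_vowels | take(1)

Check, running the answer program on each example:
  "wwhofqcpfv" -> "vfpcqfohww" -> "vfpcqfhww" -> "v"
  "ang" -> "gna" -> "gn" -> "g"
  "otasln" -> "nlsato" -> "nlst" -> "n"
  "kzahxnwyny" -> "ynywnxhazk" -> "ynywnxhzk" -> "y"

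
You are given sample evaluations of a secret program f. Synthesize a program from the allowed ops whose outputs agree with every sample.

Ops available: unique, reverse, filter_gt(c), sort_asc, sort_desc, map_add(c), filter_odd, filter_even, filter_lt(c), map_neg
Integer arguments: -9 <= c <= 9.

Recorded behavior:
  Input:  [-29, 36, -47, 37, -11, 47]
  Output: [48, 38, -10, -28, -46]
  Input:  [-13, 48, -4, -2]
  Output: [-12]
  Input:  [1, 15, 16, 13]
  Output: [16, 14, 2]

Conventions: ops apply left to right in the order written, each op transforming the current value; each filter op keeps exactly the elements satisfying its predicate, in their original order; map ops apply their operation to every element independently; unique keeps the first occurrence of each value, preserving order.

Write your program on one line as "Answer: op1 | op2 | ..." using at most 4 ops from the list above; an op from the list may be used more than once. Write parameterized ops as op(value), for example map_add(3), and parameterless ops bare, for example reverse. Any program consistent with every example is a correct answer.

map_add(1) | filter_even | sort_asc | sort_desc

Check, running the answer program on each example:
  [-29, 36, -47, 37, -11, 47] -> [-28, 37, -46, 38, -10, 48] -> [-28, -46, 38, -10, 48] -> [-46, -28, -10, 38, 48] -> [48, 38, -10, -28, -46]
  [-13, 48, -4, -2] -> [-12, 49, -3, -1] -> [-12] -> [-12] -> [-12]
  [1, 15, 16, 13] -> [2, 16, 17, 14] -> [2, 16, 14] -> [2, 14, 16] -> [16, 14, 2]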